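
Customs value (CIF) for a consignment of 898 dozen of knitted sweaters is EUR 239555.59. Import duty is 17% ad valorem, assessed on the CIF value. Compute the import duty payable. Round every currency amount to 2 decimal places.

Import duty = 239555.59 × 17% = 40724.45

Import duty: EUR 40724.45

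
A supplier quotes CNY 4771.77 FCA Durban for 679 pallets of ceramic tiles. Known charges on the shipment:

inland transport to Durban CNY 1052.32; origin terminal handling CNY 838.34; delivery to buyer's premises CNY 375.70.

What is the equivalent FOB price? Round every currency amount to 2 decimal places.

Not relevant to the conversion: inland to port — on the seller under both FCA and FOB; already in the FCA price and stays in the FOB price. delivery — on the buyer under both terms; not part of either seller's price.
From FCA to FOB, the seller additionally bears: origin terminal.
FOB price = 4771.77 + 838.34 = 5610.11

FOB price: CNY 5610.11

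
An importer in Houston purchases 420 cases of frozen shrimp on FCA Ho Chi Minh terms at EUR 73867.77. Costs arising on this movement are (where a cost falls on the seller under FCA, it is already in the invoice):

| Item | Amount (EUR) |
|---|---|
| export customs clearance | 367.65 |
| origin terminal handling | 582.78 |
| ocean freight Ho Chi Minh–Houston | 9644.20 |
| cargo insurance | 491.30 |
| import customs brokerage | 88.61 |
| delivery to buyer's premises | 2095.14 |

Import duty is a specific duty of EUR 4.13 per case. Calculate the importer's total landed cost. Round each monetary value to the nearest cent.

FCA: the seller delivers export-cleared goods to the carrier; the buyer bears costs from that point.
Already in the invoice (seller's account under FCA): export clearance — exclude.
CIF value = FCA price + origin terminal + freight + insurance = 73867.77 + 582.78 + 9644.20 + 491.30 = 84586.05
Import duty = 420 × 4.13 = 1734.60
Buyer bears: origin terminal 582.78 + freight 9644.20 + insurance 491.30 + brokerage 88.61 + delivery 2095.14 + duty 1734.60 = 14636.63
Landed cost = invoice 73867.77 + 14636.63 = 88504.40

Total landed cost: EUR 88504.40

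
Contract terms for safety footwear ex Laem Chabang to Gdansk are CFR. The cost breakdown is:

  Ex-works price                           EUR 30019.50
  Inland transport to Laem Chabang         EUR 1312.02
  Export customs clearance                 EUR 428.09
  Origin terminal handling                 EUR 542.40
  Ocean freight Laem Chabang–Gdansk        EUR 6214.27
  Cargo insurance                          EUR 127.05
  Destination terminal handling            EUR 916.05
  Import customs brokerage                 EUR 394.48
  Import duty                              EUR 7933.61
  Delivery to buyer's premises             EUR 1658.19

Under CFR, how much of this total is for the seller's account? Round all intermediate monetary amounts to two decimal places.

Seller's account: EUR 38516.28

CFR: the seller pays costs through ocean freight to the destination port, but not insurance.
Seller's account: goods 30019.50 + inland to port 1312.02 + export clearance 428.09 + origin terminal 542.40 + freight 6214.27 = 38516.28
Buyer's account: insurance 127.05 + destination terminal 916.05 + brokerage 394.48 + duty 7933.61 + delivery 1658.19 = 11029.38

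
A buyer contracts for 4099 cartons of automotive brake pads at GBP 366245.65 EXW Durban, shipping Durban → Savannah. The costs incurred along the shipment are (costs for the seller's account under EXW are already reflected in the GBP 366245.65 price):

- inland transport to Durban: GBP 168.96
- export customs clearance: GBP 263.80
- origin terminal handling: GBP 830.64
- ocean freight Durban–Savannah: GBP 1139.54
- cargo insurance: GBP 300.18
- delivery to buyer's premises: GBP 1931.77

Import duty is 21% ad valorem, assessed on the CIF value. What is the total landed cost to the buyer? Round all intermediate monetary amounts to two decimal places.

Total landed cost: GBP 448359.78

EXW: the seller makes goods available at their premises; the buyer bears all onward costs.
CIF value = EXW price + inland to port + export clearance + origin terminal + freight + insurance = 366245.65 + 168.96 + 263.80 + 830.64 + 1139.54 + 300.18 = 368948.77
Import duty = 368948.77 × 21% = 77479.24
Buyer bears: inland to port 168.96 + export clearance 263.80 + origin terminal 830.64 + freight 1139.54 + insurance 300.18 + delivery 1931.77 + duty 77479.24 = 82114.13
Landed cost = invoice 366245.65 + 82114.13 = 448359.78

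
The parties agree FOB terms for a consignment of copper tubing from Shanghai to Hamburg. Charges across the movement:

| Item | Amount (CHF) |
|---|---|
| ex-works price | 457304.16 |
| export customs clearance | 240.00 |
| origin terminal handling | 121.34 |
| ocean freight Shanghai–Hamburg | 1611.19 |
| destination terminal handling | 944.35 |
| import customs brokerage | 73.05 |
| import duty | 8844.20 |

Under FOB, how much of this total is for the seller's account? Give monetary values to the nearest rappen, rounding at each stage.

FOB: the seller bears costs until goods are on board at the origin port; the buyer bears freight, insurance and all costs thereafter.
Seller's account: goods 457304.16 + export clearance 240.00 + origin terminal 121.34 = 457665.50
Buyer's account: freight 1611.19 + destination terminal 944.35 + brokerage 73.05 + duty 8844.20 = 11472.79

Seller's account: CHF 457665.50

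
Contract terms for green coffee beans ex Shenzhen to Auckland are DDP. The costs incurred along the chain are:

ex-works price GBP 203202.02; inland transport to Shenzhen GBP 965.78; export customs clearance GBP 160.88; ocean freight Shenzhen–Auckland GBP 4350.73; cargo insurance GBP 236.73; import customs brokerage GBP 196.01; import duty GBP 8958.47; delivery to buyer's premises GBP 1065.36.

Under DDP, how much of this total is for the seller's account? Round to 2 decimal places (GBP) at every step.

DDP: the seller bears all costs including import duty.
Seller's account: goods 203202.02 + inland to port 965.78 + export clearance 160.88 + freight 4350.73 + insurance 236.73 + brokerage 196.01 + duty 8958.47 + delivery 1065.36 = 219135.98
Buyer's account: 0.00

Seller's account: GBP 219135.98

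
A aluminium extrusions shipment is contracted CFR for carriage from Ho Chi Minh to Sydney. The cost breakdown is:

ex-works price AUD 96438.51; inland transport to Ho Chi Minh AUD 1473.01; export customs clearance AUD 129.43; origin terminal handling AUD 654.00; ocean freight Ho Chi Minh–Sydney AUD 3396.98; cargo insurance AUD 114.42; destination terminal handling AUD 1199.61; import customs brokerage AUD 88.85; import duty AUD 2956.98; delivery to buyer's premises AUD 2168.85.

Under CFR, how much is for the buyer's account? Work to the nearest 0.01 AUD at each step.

CFR: the seller pays costs through ocean freight to the destination port, but not insurance.
Seller's account: goods 96438.51 + inland to port 1473.01 + export clearance 129.43 + origin terminal 654.00 + freight 3396.98 = 102091.93
Buyer's account: insurance 114.42 + destination terminal 1199.61 + brokerage 88.85 + duty 2956.98 + delivery 2168.85 = 6528.71

Buyer's account: AUD 6528.71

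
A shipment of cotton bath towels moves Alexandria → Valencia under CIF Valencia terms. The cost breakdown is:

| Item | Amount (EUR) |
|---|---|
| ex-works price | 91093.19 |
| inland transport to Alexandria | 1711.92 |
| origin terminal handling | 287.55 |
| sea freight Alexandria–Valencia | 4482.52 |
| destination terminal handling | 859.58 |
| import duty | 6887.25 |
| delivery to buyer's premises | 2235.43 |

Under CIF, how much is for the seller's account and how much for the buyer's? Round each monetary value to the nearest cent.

CIF: the seller pays costs through ocean freight and marine insurance to the destination port.
Seller's account: goods 91093.19 + inland to port 1711.92 + origin terminal 287.55 + freight 4482.52 = 97575.18
Buyer's account: destination terminal 859.58 + duty 6887.25 + delivery 2235.43 = 9982.26

Seller: EUR 97575.18; buyer: EUR 9982.26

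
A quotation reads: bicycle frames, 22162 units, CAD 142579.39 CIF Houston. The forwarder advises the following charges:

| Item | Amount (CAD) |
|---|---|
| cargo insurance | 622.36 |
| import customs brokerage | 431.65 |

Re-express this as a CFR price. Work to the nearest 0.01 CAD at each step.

Not relevant to the conversion: brokerage — on the buyer under both terms; not part of either seller's price.
From CIF to CFR, the seller no longer bears: insurance.
CFR price = 142579.39 − 622.36 = 141957.03

CFR price: CAD 141957.03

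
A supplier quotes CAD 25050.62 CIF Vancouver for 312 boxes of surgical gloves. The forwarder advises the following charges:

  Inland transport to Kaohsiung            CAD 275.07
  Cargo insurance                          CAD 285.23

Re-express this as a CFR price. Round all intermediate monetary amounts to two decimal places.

CFR price: CAD 24765.39

Not relevant to the conversion: inland to port — on the seller under both CIF and CFR; already in the CIF price and stays in the CFR price.
From CIF to CFR, the seller no longer bears: insurance.
CFR price = 25050.62 − 285.23 = 24765.39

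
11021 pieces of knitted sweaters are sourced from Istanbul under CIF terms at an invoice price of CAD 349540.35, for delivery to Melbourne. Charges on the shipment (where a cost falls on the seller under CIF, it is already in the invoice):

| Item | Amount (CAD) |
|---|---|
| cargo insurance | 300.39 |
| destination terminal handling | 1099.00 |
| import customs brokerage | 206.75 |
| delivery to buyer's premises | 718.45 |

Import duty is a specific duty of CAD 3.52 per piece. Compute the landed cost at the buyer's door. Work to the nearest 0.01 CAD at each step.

CIF: the seller pays costs through ocean freight and marine insurance to the destination port.
Already in the invoice (seller's account under CIF): insurance — exclude.
The CIF price already equals the CIF value: 349540.35
Import duty = 11021 × 3.52 = 38793.92
Buyer bears: destination terminal 1099.00 + brokerage 206.75 + delivery 718.45 + duty 38793.92 = 40818.12
Landed cost = invoice 349540.35 + 40818.12 = 390358.47

Total landed cost: CAD 390358.47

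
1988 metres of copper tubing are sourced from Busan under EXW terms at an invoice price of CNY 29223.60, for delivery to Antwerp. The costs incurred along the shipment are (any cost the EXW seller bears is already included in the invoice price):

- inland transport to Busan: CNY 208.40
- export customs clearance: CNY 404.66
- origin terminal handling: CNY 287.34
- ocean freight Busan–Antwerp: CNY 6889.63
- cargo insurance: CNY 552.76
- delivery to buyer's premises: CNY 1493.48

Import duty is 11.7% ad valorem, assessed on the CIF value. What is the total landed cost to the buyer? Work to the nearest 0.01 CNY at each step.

Total landed cost: CNY 43455.14

EXW: the seller makes goods available at their premises; the buyer bears all onward costs.
CIF value = EXW price + inland to port + export clearance + origin terminal + freight + insurance = 29223.60 + 208.40 + 404.66 + 287.34 + 6889.63 + 552.76 = 37566.39
Import duty = 37566.39 × 11.7% = 4395.27
Buyer bears: inland to port 208.40 + export clearance 404.66 + origin terminal 287.34 + freight 6889.63 + insurance 552.76 + delivery 1493.48 + duty 4395.27 = 14231.54
Landed cost = invoice 29223.60 + 14231.54 = 43455.14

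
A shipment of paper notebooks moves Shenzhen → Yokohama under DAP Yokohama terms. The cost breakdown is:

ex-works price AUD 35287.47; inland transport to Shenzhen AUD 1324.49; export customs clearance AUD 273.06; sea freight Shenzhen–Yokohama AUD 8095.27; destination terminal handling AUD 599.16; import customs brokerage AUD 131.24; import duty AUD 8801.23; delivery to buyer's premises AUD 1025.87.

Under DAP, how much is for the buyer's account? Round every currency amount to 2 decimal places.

Buyer's account: AUD 8932.47

DAP: the seller bears all costs to the named destination except import duty and clearance.
Seller's account: goods 35287.47 + inland to port 1324.49 + export clearance 273.06 + freight 8095.27 + destination terminal 599.16 + delivery 1025.87 = 46605.32
Buyer's account: brokerage 131.24 + duty 8801.23 = 8932.47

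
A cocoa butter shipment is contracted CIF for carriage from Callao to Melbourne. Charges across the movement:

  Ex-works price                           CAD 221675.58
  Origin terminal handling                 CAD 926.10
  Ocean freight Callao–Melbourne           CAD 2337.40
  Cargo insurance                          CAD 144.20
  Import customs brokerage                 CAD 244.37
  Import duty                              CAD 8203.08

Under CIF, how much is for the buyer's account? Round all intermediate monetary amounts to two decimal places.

Buyer's account: CAD 8447.45

CIF: the seller pays costs through ocean freight and marine insurance to the destination port.
Seller's account: goods 221675.58 + origin terminal 926.10 + freight 2337.40 + insurance 144.20 = 225083.28
Buyer's account: brokerage 244.37 + duty 8203.08 = 8447.45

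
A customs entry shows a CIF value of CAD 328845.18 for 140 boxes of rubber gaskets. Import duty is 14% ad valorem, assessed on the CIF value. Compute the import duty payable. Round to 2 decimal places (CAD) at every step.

Import duty = 328845.18 × 14% = 46038.33

Import duty: CAD 46038.33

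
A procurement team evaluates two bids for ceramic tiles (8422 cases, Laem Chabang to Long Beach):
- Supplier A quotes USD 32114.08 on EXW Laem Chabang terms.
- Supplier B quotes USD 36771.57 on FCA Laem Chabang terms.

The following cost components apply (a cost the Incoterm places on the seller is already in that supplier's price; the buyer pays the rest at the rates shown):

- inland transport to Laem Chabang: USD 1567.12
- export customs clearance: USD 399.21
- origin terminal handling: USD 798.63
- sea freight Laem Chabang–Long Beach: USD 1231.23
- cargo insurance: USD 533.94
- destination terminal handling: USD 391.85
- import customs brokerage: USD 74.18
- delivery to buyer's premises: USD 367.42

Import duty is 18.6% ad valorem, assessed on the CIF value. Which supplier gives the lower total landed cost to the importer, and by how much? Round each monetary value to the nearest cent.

Supplier A (EXW):
CIF value = EXW price + inland to port + export clearance + origin terminal + freight + insurance = 32114.08 + 1567.12 + 399.21 + 798.63 + 1231.23 + 533.94 = 36644.21
Import duty = 36644.21 × 18.6% = 6815.82
Buyer bears (A): 1567.12 + 399.21 + 798.63 + 1231.23 + 533.94 + 391.85 + 74.18 + 367.42 = 5363.58
Landed cost (A) = invoice 32114.08 + 5363.58 + duty 6815.82 = 44293.48
Supplier B (FCA):
CIF value = FCA price + origin terminal + freight + insurance = 36771.57 + 798.63 + 1231.23 + 533.94 = 39335.37
Import duty = 39335.37 × 18.6% = 7316.38
Buyer bears (B): 798.63 + 1231.23 + 533.94 + 391.85 + 74.18 + 367.42 = 3397.25
Landed cost (B) = invoice 36771.57 + 3397.25 + duty 7316.38 = 47485.20
Difference = |44293.48 − 47485.20| = 3191.72

Supplier A is cheaper by USD 3191.72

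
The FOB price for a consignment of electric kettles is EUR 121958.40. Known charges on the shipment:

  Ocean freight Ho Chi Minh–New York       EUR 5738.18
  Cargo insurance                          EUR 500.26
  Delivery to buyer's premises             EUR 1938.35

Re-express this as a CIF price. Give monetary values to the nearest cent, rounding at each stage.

CIF price: EUR 128196.84

Not relevant to the conversion: delivery — on the buyer under both terms; not part of either seller's price.
From FOB to CIF, the seller additionally bears: freight, insurance.
CIF price = 121958.40 + 5738.18 + 500.26 = 128196.84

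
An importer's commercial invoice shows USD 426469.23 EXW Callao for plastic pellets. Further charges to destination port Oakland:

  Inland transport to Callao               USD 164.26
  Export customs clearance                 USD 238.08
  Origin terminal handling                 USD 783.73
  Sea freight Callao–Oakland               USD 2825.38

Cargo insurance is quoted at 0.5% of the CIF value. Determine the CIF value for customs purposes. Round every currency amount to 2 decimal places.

Let C be the CIF value. C = EXW price + pre-shipment costs + freight + 0.5% × C
C − 0.5% × C = 426469.23 + 164.26 + 238.08 + 783.73 + 2825.38
0.995 × C = 430480.68
C = 430480.68 / 0.995 = 432643.90
Insurance premium = 0.5% × 432643.90 = 2163.22

CIF value: USD 432643.90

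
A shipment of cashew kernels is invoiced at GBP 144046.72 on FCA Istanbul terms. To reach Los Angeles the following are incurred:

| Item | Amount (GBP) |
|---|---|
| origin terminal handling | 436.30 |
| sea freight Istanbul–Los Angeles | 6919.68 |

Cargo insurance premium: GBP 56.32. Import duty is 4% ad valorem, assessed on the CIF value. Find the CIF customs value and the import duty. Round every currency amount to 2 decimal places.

CIF value: GBP 151459.02; import duty: GBP 6058.36

CIF = FCA price + pre-shipment costs + freight + insurance
CIF = 144046.72 + 436.30 + 6919.68 + 56.32 = 151459.02
Import duty = 151459.02 × 4% = 6058.36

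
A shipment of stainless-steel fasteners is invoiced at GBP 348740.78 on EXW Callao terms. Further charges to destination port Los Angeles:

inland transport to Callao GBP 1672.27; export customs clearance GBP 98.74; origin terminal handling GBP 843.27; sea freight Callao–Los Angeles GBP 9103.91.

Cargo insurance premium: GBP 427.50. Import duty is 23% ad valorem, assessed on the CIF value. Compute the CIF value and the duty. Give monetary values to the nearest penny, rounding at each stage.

CIF = EXW price + pre-shipment costs + freight + insurance
CIF = 348740.78 + 1672.27 + 98.74 + 843.27 + 9103.91 + 427.50 = 360886.47
Import duty = 360886.47 × 23% = 83003.89

CIF value: GBP 360886.47; import duty: GBP 83003.89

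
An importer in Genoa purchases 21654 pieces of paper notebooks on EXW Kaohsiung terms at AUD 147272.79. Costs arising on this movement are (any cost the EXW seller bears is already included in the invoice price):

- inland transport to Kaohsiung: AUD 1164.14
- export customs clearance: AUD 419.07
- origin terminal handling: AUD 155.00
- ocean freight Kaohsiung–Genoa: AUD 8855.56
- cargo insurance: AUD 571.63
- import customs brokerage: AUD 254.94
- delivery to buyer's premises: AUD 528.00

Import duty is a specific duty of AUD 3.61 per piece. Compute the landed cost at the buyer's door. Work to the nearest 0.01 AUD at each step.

EXW: the seller makes goods available at their premises; the buyer bears all onward costs.
CIF value = EXW price + inland to port + export clearance + origin terminal + freight + insurance = 147272.79 + 1164.14 + 419.07 + 155.00 + 8855.56 + 571.63 = 158438.19
Import duty = 21654 × 3.61 = 78170.94
Buyer bears: inland to port 1164.14 + export clearance 419.07 + origin terminal 155.00 + freight 8855.56 + insurance 571.63 + brokerage 254.94 + delivery 528.00 + duty 78170.94 = 90119.28
Landed cost = invoice 147272.79 + 90119.28 = 237392.07

Total landed cost: AUD 237392.07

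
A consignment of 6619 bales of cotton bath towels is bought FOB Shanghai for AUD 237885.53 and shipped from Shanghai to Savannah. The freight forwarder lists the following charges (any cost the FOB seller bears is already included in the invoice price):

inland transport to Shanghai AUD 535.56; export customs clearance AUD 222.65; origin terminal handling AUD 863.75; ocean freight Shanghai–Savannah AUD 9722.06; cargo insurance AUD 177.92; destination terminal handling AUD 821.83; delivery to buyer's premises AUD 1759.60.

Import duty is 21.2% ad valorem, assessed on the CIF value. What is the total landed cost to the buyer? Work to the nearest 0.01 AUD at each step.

Total landed cost: AUD 302897.47

FOB: the seller bears costs until goods are on board at the origin port; the buyer bears freight, insurance and all costs thereafter.
Already in the invoice (seller's account under FOB): inland to port, export clearance, origin terminal — exclude.
CIF value = FOB price + freight + insurance = 237885.53 + 9722.06 + 177.92 = 247785.51
Import duty = 247785.51 × 21.2% = 52530.53
Buyer bears: freight 9722.06 + insurance 177.92 + destination terminal 821.83 + delivery 1759.60 + duty 52530.53 = 65011.94
Landed cost = invoice 237885.53 + 65011.94 = 302897.47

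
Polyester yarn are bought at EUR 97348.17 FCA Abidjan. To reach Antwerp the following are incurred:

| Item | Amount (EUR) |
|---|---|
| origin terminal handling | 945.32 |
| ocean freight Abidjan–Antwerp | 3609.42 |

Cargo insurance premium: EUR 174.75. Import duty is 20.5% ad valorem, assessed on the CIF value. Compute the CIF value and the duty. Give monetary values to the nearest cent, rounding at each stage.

CIF = FCA price + pre-shipment costs + freight + insurance
CIF = 97348.17 + 945.32 + 3609.42 + 174.75 = 102077.66
Import duty = 102077.66 × 20.5% = 20925.92

CIF value: EUR 102077.66; import duty: EUR 20925.92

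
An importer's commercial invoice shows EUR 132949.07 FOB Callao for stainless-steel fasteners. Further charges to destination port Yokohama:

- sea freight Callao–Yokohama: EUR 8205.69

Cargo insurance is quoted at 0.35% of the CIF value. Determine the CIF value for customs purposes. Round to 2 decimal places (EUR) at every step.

Let C be the CIF value. C = FOB price + freight + 0.35% × C
C − 0.35% × C = 132949.07 + 8205.69
0.9965 × C = 141154.76
C = 141154.76 / 0.9965 = 141650.54
Insurance premium = 0.35% × 141650.54 = 495.78

CIF value: EUR 141650.54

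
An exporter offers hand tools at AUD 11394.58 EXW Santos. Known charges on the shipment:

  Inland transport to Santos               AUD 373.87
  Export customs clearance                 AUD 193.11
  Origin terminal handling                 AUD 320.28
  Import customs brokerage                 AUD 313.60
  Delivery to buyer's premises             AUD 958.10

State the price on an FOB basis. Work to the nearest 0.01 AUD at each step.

Not relevant to the conversion: brokerage, delivery — on the buyer under both terms; not part of either seller's price.
From EXW to FOB, the seller additionally bears: inland to port, export clearance, origin terminal.
FOB price = 11394.58 + 373.87 + 193.11 + 320.28 = 12281.84

FOB price: AUD 12281.84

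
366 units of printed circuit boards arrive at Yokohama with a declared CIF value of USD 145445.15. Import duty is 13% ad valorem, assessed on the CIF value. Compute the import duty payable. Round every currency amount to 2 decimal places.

Import duty: USD 18907.87

Import duty = 145445.15 × 13% = 18907.87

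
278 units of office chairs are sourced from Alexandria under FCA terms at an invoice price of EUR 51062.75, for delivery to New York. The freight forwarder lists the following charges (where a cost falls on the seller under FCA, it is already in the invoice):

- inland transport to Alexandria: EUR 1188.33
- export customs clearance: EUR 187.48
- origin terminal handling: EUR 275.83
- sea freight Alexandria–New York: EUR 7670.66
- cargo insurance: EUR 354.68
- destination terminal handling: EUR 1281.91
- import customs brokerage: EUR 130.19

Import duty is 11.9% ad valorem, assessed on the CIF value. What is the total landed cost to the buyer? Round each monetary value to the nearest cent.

Total landed cost: EUR 67840.33

FCA: the seller delivers export-cleared goods to the carrier; the buyer bears costs from that point.
Already in the invoice (seller's account under FCA): inland to port, export clearance — exclude.
CIF value = FCA price + origin terminal + freight + insurance = 51062.75 + 275.83 + 7670.66 + 354.68 = 59363.92
Import duty = 59363.92 × 11.9% = 7064.31
Buyer bears: origin terminal 275.83 + freight 7670.66 + insurance 354.68 + destination terminal 1281.91 + brokerage 130.19 + duty 7064.31 = 16777.58
Landed cost = invoice 51062.75 + 16777.58 = 67840.33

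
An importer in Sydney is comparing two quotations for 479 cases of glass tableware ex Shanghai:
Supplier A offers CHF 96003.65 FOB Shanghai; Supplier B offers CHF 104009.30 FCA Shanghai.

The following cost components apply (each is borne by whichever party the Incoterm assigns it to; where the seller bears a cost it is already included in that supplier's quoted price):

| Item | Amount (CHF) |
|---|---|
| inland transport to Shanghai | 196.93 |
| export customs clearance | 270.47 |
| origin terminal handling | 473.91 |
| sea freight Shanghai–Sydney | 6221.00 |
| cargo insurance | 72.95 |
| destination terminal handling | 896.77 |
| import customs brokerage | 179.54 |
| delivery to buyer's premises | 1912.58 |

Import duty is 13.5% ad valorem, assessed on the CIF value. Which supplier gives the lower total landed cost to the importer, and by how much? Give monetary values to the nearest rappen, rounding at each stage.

Supplier A (FOB):
CIF value = FOB price + freight + insurance = 96003.65 + 6221.00 + 72.95 = 102297.60
Import duty = 102297.60 × 13.5% = 13810.18
Buyer bears (A): 6221.00 + 72.95 + 896.77 + 179.54 + 1912.58 = 9282.84
Landed cost (A) = invoice 96003.65 + 9282.84 + duty 13810.18 = 119096.67
Supplier B (FCA):
CIF value = FCA price + origin terminal + freight + insurance = 104009.30 + 473.91 + 6221.00 + 72.95 = 110777.16
Import duty = 110777.16 × 13.5% = 14954.92
Buyer bears (B): 473.91 + 6221.00 + 72.95 + 896.77 + 179.54 + 1912.58 = 9756.75
Landed cost (B) = invoice 104009.30 + 9756.75 + duty 14954.92 = 128720.97
Difference = |119096.67 − 128720.97| = 9624.30

Supplier A is cheaper by CHF 9624.30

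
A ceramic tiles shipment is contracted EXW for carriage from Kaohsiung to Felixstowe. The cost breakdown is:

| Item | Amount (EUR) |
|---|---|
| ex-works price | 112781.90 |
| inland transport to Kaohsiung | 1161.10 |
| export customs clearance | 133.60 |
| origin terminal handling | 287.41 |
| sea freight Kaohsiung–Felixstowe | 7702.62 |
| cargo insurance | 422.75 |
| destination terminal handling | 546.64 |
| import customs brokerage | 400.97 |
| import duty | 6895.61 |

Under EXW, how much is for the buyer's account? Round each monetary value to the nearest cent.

EXW: the seller makes goods available at their premises; the buyer bears all onward costs.
Seller's account: goods 112781.90 = 112781.90
Buyer's account: inland to port 1161.10 + export clearance 133.60 + origin terminal 287.41 + freight 7702.62 + insurance 422.75 + destination terminal 546.64 + brokerage 400.97 + duty 6895.61 = 17550.70

Buyer's account: EUR 17550.70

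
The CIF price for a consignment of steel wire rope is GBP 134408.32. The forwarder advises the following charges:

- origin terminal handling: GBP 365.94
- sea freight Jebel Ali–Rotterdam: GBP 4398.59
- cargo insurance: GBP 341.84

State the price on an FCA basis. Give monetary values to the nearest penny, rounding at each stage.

FCA price: GBP 129301.95

From CIF to FCA, the seller no longer bears: origin terminal, freight, insurance.
FCA price = 134408.32 − 365.94 − 4398.59 − 341.84 = 129301.95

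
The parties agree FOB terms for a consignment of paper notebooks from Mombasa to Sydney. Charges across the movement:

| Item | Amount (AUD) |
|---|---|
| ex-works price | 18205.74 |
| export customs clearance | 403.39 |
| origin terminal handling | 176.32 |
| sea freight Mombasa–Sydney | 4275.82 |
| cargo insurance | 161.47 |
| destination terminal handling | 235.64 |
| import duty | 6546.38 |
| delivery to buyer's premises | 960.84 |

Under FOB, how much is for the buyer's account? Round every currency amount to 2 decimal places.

FOB: the seller bears costs until goods are on board at the origin port; the buyer bears freight, insurance and all costs thereafter.
Seller's account: goods 18205.74 + export clearance 403.39 + origin terminal 176.32 = 18785.45
Buyer's account: freight 4275.82 + insurance 161.47 + destination terminal 235.64 + duty 6546.38 + delivery 960.84 = 12180.15

Buyer's account: AUD 12180.15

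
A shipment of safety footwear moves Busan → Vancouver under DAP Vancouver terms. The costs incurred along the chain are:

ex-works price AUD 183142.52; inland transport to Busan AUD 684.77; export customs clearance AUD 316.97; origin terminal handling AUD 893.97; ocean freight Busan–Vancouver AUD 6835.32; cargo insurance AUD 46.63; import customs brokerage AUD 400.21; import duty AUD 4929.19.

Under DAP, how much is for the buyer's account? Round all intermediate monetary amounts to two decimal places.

DAP: the seller bears all costs to the named destination except import duty and clearance.
Seller's account: goods 183142.52 + inland to port 684.77 + export clearance 316.97 + origin terminal 893.97 + freight 6835.32 + insurance 46.63 = 191920.18
Buyer's account: brokerage 400.21 + duty 4929.19 = 5329.40

Buyer's account: AUD 5329.40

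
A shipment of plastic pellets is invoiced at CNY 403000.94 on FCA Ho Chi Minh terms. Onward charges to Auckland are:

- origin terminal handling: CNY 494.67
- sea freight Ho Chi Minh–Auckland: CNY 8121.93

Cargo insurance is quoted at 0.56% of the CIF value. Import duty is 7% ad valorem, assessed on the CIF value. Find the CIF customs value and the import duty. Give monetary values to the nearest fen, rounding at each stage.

Let C be the CIF value. C = FCA price + pre-shipment costs + freight + 0.56% × C
C − 0.56% × C = 403000.94 + 494.67 + 8121.93
0.9944 × C = 411617.54
C = 411617.54 / 0.9944 = 413935.58
Insurance premium = 0.56% × 413935.58 = 2318.04
Import duty = 413935.58 × 7% = 28975.49

CIF value: CNY 413935.58; import duty: CNY 28975.49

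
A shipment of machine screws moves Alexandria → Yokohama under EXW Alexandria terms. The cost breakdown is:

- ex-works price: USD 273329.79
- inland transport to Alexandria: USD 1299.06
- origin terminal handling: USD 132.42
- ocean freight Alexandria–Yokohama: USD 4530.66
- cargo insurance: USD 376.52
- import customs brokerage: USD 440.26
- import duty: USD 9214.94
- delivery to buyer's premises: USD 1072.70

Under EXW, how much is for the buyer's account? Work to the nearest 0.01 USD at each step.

Buyer's account: USD 17066.56

EXW: the seller makes goods available at their premises; the buyer bears all onward costs.
Seller's account: goods 273329.79 = 273329.79
Buyer's account: inland to port 1299.06 + origin terminal 132.42 + freight 4530.66 + insurance 376.52 + brokerage 440.26 + duty 9214.94 + delivery 1072.70 = 17066.56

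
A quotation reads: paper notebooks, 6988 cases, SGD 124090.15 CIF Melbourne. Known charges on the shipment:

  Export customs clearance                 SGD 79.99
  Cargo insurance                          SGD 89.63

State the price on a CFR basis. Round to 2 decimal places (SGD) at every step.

CFR price: SGD 124000.52

Not relevant to the conversion: export clearance — on the seller under both CIF and CFR; already in the CIF price and stays in the CFR price.
From CIF to CFR, the seller no longer bears: insurance.
CFR price = 124090.15 − 89.63 = 124000.52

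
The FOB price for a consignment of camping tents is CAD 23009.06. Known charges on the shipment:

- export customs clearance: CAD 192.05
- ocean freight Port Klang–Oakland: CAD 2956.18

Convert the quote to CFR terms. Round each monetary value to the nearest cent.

Not relevant to the conversion: export clearance — on the seller under both FOB and CFR; already in the FOB price and stays in the CFR price.
From FOB to CFR, the seller additionally bears: freight.
CFR price = 23009.06 + 2956.18 = 25965.24

CFR price: CAD 25965.24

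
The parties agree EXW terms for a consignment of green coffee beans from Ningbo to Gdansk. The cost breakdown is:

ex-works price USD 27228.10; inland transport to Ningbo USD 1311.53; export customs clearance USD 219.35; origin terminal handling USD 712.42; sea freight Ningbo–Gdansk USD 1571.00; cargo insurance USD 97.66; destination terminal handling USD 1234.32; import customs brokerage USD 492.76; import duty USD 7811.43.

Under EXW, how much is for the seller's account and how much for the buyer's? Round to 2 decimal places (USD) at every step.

EXW: the seller makes goods available at their premises; the buyer bears all onward costs.
Seller's account: goods 27228.10 = 27228.10
Buyer's account: inland to port 1311.53 + export clearance 219.35 + origin terminal 712.42 + freight 1571.00 + insurance 97.66 + destination terminal 1234.32 + brokerage 492.76 + duty 7811.43 = 13450.47

Seller: USD 27228.10; buyer: USD 13450.47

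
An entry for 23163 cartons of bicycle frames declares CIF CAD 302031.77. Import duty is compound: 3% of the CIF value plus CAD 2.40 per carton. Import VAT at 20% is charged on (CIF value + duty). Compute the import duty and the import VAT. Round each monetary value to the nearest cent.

Import duty: CAD 64652.15; import VAT: CAD 73336.78

Ad valorem component: 302031.77 × 3% = 9060.95
Specific component: 23163 × 2.40 = 55591.20
Import duty = 9060.95 + 55591.20 = 64652.15
VAT base = CIF + duty = 302031.77 + 64652.15 = 366683.92
Import VAT = 366683.92 × 20% = 73336.78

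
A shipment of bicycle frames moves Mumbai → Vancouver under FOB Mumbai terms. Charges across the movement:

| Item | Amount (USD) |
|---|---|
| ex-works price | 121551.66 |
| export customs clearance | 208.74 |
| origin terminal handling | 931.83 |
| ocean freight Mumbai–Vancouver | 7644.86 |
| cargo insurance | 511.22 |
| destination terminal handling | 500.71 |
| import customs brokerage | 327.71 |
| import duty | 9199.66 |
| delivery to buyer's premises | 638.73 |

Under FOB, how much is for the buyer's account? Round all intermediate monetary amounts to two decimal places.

Buyer's account: USD 18822.89

FOB: the seller bears costs until goods are on board at the origin port; the buyer bears freight, insurance and all costs thereafter.
Seller's account: goods 121551.66 + export clearance 208.74 + origin terminal 931.83 = 122692.23
Buyer's account: freight 7644.86 + insurance 511.22 + destination terminal 500.71 + brokerage 327.71 + duty 9199.66 + delivery 638.73 = 18822.89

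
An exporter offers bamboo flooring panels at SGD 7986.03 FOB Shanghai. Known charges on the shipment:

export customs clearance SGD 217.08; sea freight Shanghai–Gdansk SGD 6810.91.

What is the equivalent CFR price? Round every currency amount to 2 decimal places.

CFR price: SGD 14796.94

Not relevant to the conversion: export clearance — on the seller under both FOB and CFR; already in the FOB price and stays in the CFR price.
From FOB to CFR, the seller additionally bears: freight.
CFR price = 7986.03 + 6810.91 = 14796.94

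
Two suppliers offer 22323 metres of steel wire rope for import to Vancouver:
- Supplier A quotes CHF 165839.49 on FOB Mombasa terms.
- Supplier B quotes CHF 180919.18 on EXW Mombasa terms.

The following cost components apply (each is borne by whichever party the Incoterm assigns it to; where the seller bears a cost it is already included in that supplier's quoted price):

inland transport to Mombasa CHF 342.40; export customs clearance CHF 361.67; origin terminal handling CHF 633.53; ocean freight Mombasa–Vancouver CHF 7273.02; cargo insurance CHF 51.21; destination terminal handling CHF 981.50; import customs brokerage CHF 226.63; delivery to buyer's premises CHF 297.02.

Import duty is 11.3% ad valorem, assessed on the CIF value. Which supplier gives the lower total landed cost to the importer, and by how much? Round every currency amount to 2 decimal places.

Supplier A is cheaper by CHF 18272.44

Supplier A (FOB):
CIF value = FOB price + freight + insurance = 165839.49 + 7273.02 + 51.21 = 173163.72
Import duty = 173163.72 × 11.3% = 19567.50
Buyer bears (A): 7273.02 + 51.21 + 981.50 + 226.63 + 297.02 = 8829.38
Landed cost (A) = invoice 165839.49 + 8829.38 + duty 19567.50 = 194236.37
Supplier B (EXW):
CIF value = EXW price + inland to port + export clearance + origin terminal + freight + insurance = 180919.18 + 342.40 + 361.67 + 633.53 + 7273.02 + 51.21 = 189581.01
Import duty = 189581.01 × 11.3% = 21422.65
Buyer bears (B): 342.40 + 361.67 + 633.53 + 7273.02 + 51.21 + 981.50 + 226.63 + 297.02 = 10166.98
Landed cost (B) = invoice 180919.18 + 10166.98 + duty 21422.65 = 212508.81
Difference = |194236.37 − 212508.81| = 18272.44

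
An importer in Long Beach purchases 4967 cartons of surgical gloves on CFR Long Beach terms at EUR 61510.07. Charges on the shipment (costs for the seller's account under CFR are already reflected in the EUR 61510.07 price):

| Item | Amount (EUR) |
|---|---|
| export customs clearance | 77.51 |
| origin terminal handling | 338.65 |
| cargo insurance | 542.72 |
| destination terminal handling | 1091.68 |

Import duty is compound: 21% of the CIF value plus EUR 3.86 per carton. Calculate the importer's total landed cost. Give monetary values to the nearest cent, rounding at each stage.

CFR: the seller pays costs through ocean freight to the destination port, but not insurance.
Already in the invoice (seller's account under CFR): export clearance, origin terminal — exclude.
CIF value = CFR price + insurance = 61510.07 + 542.72 = 62052.79
Ad valorem component: 62052.79 × 21% = 13031.09
Specific component: 4967 × 3.86 = 19172.62
Import duty = 13031.09 + 19172.62 = 32203.71
Buyer bears: insurance 542.72 + destination terminal 1091.68 + duty 32203.71 = 33838.11
Landed cost = invoice 61510.07 + 33838.11 = 95348.18

Total landed cost: EUR 95348.18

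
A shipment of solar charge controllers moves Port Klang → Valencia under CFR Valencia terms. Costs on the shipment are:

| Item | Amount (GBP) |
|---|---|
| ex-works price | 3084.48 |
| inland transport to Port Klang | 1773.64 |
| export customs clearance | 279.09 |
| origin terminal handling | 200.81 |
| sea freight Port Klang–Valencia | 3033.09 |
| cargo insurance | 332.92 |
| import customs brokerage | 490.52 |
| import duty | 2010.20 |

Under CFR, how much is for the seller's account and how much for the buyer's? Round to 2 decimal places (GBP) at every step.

CFR: the seller pays costs through ocean freight to the destination port, but not insurance.
Seller's account: goods 3084.48 + inland to port 1773.64 + export clearance 279.09 + origin terminal 200.81 + freight 3033.09 = 8371.11
Buyer's account: insurance 332.92 + brokerage 490.52 + duty 2010.20 = 2833.64

Seller: GBP 8371.11; buyer: GBP 2833.64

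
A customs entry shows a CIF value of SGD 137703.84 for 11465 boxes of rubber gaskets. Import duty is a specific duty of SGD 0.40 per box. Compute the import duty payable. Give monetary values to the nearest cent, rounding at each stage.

Import duty: SGD 4586.00

Import duty = 11465 × 0.40 = 4586.00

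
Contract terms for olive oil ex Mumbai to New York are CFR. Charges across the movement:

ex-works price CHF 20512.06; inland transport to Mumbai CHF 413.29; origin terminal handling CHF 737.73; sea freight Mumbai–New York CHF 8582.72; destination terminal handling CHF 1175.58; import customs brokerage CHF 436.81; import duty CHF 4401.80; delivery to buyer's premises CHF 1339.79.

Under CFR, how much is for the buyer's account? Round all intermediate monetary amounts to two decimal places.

Buyer's account: CHF 7353.98

CFR: the seller pays costs through ocean freight to the destination port, but not insurance.
Seller's account: goods 20512.06 + inland to port 413.29 + origin terminal 737.73 + freight 8582.72 = 30245.80
Buyer's account: destination terminal 1175.58 + brokerage 436.81 + duty 4401.80 + delivery 1339.79 = 7353.98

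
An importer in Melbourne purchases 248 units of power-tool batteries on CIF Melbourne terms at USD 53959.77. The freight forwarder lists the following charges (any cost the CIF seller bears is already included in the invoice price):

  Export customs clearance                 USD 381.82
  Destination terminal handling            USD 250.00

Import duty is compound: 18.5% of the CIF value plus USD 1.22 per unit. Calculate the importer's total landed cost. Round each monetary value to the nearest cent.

Total landed cost: USD 64494.89

CIF: the seller pays costs through ocean freight and marine insurance to the destination port.
Already in the invoice (seller's account under CIF): export clearance — exclude.
The CIF price already equals the CIF value: 53959.77
Ad valorem component: 53959.77 × 18.5% = 9982.56
Specific component: 248 × 1.22 = 302.56
Import duty = 9982.56 + 302.56 = 10285.12
Buyer bears: destination terminal 250.00 + duty 10285.12 = 10535.12
Landed cost = invoice 53959.77 + 10535.12 = 64494.89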